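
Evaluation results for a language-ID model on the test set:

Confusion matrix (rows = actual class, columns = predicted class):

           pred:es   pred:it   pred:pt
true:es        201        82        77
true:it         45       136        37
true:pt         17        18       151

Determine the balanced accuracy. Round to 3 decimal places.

Balanced accuracy = mean of per-class recall.
  es: recall = 201/360 = 0.5583
  it: recall = 136/218 = 0.6239
  pt: recall = 151/186 = 0.8118
Mean = (0.5583 + 0.6239 + 0.8118) / 3 = 0.665

0.665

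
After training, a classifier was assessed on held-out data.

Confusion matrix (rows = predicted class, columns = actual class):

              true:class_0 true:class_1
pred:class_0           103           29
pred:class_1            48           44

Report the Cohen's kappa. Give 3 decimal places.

Observed agreement pₒ = trace/N = 147/224 = 0.6563
Expected agreement pₑ = Σ (rowᵢ·colᵢ)/N² = (151·132 + 73·92)/224² = 0.5311
κ = (pₒ − pₑ)/(1 − pₑ) = (0.6563 − 0.5311)/(1 − 0.5311) = 0.267

0.267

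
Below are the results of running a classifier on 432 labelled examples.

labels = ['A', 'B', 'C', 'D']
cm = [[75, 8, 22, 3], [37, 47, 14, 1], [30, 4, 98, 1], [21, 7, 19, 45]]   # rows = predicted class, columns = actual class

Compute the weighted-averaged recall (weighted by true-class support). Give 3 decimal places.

0.613

Per-class recall (TP/(TP+FN)):
  A: TP=75, FN=37+30+21=88 → 75/163 = 0.4601
  B: TP=47, FN=8+4+7=19 → 47/66 = 0.7121
  C: TP=98, FN=22+14+19=55 → 98/153 = 0.6405
  D: TP=45, FN=3+1+1=5 → 45/50 = 0.9000
Weighted-recall = Σ (supportᵢ/N)·recallᵢ with N=432: (163/432)·0.4601 + (66/432)·0.7121 + (153/432)·0.6405 + (50/432)·0.9000 = 0.613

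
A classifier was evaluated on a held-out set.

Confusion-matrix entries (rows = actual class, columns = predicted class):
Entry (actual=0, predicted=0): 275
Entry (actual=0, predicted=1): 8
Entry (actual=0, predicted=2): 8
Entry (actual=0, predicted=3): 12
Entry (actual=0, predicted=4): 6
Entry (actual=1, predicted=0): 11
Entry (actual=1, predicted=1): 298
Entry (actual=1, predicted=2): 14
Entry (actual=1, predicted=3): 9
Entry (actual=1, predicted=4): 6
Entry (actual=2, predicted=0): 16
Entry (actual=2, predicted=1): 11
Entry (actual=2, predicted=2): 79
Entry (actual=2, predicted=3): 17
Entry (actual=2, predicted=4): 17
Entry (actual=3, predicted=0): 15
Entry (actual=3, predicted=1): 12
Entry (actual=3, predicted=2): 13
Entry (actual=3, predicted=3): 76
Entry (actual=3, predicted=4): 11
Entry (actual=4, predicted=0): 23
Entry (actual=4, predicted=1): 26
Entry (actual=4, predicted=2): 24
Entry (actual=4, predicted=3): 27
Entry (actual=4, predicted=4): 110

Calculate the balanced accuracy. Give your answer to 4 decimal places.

Balanced accuracy = mean of per-class recall.
  0: recall = 275/309 = 0.88997
  1: recall = 298/338 = 0.88166
  2: recall = 79/140 = 0.56429
  3: recall = 76/127 = 0.59843
  4: recall = 110/210 = 0.52381
Mean = (0.88997 + 0.88166 + 0.56429 + 0.59843 + 0.52381) / 5 = 0.6916

0.6916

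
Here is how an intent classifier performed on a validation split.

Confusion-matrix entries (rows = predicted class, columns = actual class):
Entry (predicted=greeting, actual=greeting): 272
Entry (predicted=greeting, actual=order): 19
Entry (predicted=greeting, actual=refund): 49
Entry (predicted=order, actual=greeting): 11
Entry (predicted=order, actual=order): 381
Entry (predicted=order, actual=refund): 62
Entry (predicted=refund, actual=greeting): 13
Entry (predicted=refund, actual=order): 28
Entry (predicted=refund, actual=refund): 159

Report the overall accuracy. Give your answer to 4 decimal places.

0.8169

Accuracy = trace / total = (272+381+159=812) / 994 = 812/994 = 0.8169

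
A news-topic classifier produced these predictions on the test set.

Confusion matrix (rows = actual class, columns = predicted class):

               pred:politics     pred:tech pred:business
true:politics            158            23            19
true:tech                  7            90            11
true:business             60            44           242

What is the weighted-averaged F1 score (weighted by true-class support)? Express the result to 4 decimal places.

Per-class F1 score (2·TP/(2·TP+FP+FN)):
  politics: TP=158, FP=7+60=67, FN=23+19=42 → 316/425 = 0.74353
  tech: TP=90, FP=23+44=67, FN=7+11=18 → 180/265 = 0.67925
  business: TP=242, FP=19+11=30, FN=60+44=104 → 484/618 = 0.78317
Weighted-F1 score = Σ (supportᵢ/N)·F1 scoreᵢ with N=654: (200/654)·0.74353 + (108/654)·0.67925 + (346/654)·0.78317 = 0.7539

0.7539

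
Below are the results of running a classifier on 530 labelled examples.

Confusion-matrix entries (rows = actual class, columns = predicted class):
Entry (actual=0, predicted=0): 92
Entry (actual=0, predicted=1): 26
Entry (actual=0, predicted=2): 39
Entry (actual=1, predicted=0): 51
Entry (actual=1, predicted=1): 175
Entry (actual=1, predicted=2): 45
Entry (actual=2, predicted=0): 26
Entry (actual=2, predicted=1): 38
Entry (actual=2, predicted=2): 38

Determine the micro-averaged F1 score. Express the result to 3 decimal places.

0.575

Micro-averaging pools counts across classes: ΣTP=305, ΣFP=225, ΣFN=225.
Micro-F1 score = 2·TP/(2·TP+FP+FN) on pooled counts = 0.575 (equals overall accuracy in single-label multiclass).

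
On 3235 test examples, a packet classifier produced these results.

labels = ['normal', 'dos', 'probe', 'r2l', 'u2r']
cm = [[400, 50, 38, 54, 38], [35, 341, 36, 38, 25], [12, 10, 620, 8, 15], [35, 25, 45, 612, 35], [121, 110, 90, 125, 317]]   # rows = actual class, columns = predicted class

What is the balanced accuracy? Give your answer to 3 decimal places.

0.714

Balanced accuracy = mean of per-class recall.
  normal: recall = 400/580 = 0.6897
  dos: recall = 341/475 = 0.7179
  probe: recall = 620/665 = 0.9323
  r2l: recall = 612/752 = 0.8138
  u2r: recall = 317/763 = 0.4155
Mean = (0.6897 + 0.7179 + 0.9323 + 0.8138 + 0.4155) / 5 = 0.714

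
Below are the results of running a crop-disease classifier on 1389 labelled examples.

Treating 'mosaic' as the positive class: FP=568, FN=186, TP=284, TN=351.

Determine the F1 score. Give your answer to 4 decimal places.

0.4297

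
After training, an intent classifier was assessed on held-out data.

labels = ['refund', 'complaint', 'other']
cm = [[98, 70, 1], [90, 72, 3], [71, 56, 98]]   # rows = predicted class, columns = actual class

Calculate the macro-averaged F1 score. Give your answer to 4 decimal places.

0.4847

Per-class F1 score (2·TP/(2·TP+FP+FN)):
  refund: TP=98, FP=70+1=71, FN=90+71=161 → 196/428 = 0.45794
  complaint: TP=72, FP=90+3=93, FN=70+56=126 → 144/363 = 0.39669
  other: TP=98, FP=71+56=127, FN=1+3=4 → 196/327 = 0.59939
Macro-F1 score = mean = (0.45794 + 0.39669 + 0.59939) / 3 = 0.4847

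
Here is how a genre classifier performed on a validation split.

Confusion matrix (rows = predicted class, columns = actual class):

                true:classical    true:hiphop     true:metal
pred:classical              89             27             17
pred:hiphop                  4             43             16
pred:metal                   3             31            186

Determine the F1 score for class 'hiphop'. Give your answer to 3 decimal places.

Treat 'hiphop' as positive and all other classes as negative.
F1 score = 2·TP/(2·TP+FP+FN).
hiphop: TP=43, FP=4+16=20, FN=27+31=58 → 86/164 = 0.5244

0.524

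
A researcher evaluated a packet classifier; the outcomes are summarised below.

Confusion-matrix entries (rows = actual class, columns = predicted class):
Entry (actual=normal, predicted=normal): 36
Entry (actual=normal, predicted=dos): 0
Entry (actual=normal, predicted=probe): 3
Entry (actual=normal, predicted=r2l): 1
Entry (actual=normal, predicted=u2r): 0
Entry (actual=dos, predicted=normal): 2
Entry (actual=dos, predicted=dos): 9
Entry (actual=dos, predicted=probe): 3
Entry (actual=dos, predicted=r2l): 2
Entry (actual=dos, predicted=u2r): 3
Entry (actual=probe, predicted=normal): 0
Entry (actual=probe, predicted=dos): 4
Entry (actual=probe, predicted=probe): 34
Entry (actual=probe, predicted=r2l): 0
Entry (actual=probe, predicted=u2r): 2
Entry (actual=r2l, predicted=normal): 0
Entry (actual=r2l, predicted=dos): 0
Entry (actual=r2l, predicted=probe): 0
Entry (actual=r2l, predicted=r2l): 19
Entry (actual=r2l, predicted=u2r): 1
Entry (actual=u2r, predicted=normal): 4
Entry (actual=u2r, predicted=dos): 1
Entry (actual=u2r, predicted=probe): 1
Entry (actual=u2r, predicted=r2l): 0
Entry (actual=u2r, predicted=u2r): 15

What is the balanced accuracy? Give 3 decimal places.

Balanced accuracy = mean of per-class recall.
  normal: recall = 36/40 = 0.9000
  dos: recall = 9/19 = 0.4737
  probe: recall = 34/40 = 0.8500
  r2l: recall = 19/20 = 0.9500
  u2r: recall = 15/21 = 0.7143
Mean = (0.9000 + 0.4737 + 0.8500 + 0.9500 + 0.7143) / 5 = 0.778

0.778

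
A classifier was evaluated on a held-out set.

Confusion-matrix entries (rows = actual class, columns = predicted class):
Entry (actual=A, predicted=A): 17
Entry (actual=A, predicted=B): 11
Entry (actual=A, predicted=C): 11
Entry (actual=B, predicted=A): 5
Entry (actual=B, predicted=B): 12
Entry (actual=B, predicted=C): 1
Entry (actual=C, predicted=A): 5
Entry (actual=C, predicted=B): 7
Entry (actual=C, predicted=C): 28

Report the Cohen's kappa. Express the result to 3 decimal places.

0.376

Observed agreement pₒ = trace/N = 57/97 = 0.5876
Expected agreement pₑ = Σ (rowᵢ·colᵢ)/N² = (39·27 + 18·30 + 40·40)/97² = 0.3394
κ = (pₒ − pₑ)/(1 − pₑ) = (0.5876 − 0.3394)/(1 − 0.3394) = 0.376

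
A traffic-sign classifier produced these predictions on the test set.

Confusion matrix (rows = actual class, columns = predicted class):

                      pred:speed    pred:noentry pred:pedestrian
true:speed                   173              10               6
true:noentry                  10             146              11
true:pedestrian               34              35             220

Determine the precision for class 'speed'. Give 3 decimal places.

precision = TP/(TP+FP).
speed: TP=173, FP=10+34=44 → 173/217 = 0.7972

0.797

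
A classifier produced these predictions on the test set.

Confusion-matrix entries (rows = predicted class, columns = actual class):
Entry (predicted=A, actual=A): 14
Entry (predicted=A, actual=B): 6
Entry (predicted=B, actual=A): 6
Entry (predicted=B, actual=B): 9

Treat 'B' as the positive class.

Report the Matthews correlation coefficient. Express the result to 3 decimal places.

MCC = (TP·TN − FP·FN) / √((TP+FP)(TP+FN)(TN+FP)(TN+FN))
Numerator = 9·14 − 6·6 = 90
Denominator = √(15·15·20·20) = √90000 = 300.0000
MCC = 90 / 300.0000 = 0.300

0.300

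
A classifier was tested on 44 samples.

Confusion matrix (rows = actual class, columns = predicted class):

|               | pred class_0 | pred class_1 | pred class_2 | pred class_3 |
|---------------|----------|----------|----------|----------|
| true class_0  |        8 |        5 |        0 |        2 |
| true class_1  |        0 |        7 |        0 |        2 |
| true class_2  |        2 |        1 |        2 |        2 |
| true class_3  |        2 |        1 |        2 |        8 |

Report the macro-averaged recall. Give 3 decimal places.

0.553

Per-class recall (TP/(TP+FN)):
  class_0: TP=8, FN=5+0+2=7 → 8/15 = 0.5333
  class_1: TP=7, FN=0+0+2=2 → 7/9 = 0.7778
  class_2: TP=2, FN=2+1+2=5 → 2/7 = 0.2857
  class_3: TP=8, FN=2+1+2=5 → 8/13 = 0.6154
Macro-recall = mean = (0.5333 + 0.7778 + 0.2857 + 0.6154) / 4 = 0.553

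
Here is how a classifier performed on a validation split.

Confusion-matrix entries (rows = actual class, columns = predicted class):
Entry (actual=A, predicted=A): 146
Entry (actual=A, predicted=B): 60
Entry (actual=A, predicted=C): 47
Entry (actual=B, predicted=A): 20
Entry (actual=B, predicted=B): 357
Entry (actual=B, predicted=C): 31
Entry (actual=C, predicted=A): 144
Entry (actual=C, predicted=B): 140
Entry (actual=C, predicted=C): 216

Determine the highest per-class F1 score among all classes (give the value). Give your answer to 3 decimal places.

Per-class F1 score (2·TP/(2·TP+FP+FN)):
  A: TP=146, FP=20+144=164, FN=60+47=107 → 292/563 = 0.5187
  B: TP=357, FP=60+140=200, FN=20+31=51 → 714/965 = 0.7399
  C: TP=216, FP=47+31=78, FN=144+140=284 → 432/794 = 0.5441
Highest is class 'B' with F1 score = 0.740.

0.740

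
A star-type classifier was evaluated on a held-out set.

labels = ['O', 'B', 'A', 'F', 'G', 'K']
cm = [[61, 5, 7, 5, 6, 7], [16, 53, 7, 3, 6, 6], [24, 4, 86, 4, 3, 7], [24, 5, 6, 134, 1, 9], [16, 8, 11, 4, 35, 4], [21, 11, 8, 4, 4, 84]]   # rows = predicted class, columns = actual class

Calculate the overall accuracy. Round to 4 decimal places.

Accuracy = trace / total = (61+53+86+134+35+84=453) / 699 = 453/699 = 0.6481

0.6481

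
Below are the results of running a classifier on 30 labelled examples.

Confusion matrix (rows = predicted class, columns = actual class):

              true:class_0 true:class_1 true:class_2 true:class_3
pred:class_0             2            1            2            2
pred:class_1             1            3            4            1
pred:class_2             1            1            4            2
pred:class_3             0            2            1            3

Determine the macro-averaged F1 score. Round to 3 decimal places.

0.397

Per-class F1 score (2·TP/(2·TP+FP+FN)):
  class_0: TP=2, FP=1+2+2=5, FN=1+1+0=2 → 4/11 = 0.3636
  class_1: TP=3, FP=1+4+1=6, FN=1+1+2=4 → 6/16 = 0.3750
  class_2: TP=4, FP=1+1+2=4, FN=2+4+1=7 → 8/19 = 0.4211
  class_3: TP=3, FP=0+2+1=3, FN=2+1+2=5 → 6/14 = 0.4286
Macro-F1 score = mean = (0.3636 + 0.3750 + 0.4211 + 0.4286) / 4 = 0.397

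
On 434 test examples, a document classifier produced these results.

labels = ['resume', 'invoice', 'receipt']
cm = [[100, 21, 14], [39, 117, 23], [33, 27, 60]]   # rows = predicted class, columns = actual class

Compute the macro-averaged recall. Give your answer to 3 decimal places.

Per-class recall (TP/(TP+FN)):
  resume: TP=100, FN=39+33=72 → 100/172 = 0.5814
  invoice: TP=117, FN=21+27=48 → 117/165 = 0.7091
  receipt: TP=60, FN=14+23=37 → 60/97 = 0.6186
Macro-recall = mean = (0.5814 + 0.7091 + 0.6186) / 3 = 0.636

0.636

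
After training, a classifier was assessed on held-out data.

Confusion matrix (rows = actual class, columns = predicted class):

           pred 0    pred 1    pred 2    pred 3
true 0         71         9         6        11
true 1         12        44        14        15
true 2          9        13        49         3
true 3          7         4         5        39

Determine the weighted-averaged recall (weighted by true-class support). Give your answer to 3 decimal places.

Per-class recall (TP/(TP+FN)):
  0: TP=71, FN=9+6+11=26 → 71/97 = 0.7320
  1: TP=44, FN=12+14+15=41 → 44/85 = 0.5176
  2: TP=49, FN=9+13+3=25 → 49/74 = 0.6622
  3: TP=39, FN=7+4+5=16 → 39/55 = 0.7091
Weighted-recall = Σ (supportᵢ/N)·recallᵢ with N=311: (97/311)·0.7320 + (85/311)·0.5176 + (74/311)·0.6622 + (55/311)·0.7091 = 0.653

0.653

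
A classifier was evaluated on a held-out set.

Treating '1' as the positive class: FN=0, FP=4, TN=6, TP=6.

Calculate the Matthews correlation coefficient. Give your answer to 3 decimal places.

MCC = (TP·TN − FP·FN) / √((TP+FP)(TP+FN)(TN+FP)(TN+FN))
Numerator = 6·6 − 4·0 = 36
Denominator = √(10·6·10·6) = √3600 = 60.0000
MCC = 36 / 60.0000 = 0.600

0.600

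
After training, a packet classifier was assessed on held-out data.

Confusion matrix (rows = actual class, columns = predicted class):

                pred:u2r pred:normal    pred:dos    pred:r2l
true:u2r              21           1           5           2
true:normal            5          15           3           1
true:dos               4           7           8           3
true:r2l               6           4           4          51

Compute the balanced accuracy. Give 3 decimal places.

0.624

Balanced accuracy = mean of per-class recall.
  u2r: recall = 21/29 = 0.7241
  normal: recall = 15/24 = 0.6250
  dos: recall = 8/22 = 0.3636
  r2l: recall = 51/65 = 0.7846
Mean = (0.7241 + 0.6250 + 0.3636 + 0.7846) / 4 = 0.624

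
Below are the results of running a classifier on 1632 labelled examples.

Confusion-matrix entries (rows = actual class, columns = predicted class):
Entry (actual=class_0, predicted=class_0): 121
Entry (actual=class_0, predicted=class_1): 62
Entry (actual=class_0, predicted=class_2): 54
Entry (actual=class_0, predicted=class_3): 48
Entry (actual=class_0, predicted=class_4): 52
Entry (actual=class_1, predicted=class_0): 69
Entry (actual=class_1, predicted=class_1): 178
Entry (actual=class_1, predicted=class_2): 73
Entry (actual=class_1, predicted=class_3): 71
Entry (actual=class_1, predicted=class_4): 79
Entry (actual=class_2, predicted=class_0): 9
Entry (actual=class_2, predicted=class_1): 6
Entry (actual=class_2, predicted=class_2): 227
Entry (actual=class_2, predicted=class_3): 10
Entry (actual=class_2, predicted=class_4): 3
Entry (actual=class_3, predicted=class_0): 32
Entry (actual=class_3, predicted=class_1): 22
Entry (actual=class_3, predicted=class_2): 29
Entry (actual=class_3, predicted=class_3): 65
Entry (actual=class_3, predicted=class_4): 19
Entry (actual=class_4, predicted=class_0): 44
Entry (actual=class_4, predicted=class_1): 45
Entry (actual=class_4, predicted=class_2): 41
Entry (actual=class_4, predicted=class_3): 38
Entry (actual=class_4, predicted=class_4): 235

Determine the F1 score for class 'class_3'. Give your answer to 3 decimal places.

0.326

F1 score = 2·TP/(2·TP+FP+FN).
class_3: TP=65, FP=48+71+10+38=167, FN=32+22+29+19=102 → 130/399 = 0.3258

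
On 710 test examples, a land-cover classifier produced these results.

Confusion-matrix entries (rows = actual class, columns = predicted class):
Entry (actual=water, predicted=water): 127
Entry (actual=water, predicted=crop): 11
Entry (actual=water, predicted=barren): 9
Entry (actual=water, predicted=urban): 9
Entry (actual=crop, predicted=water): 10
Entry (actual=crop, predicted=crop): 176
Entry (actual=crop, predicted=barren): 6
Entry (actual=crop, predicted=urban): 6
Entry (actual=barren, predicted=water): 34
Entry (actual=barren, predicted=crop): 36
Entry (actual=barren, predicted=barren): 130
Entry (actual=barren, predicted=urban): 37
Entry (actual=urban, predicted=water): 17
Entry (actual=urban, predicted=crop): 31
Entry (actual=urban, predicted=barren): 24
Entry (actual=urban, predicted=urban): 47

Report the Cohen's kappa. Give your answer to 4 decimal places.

0.5618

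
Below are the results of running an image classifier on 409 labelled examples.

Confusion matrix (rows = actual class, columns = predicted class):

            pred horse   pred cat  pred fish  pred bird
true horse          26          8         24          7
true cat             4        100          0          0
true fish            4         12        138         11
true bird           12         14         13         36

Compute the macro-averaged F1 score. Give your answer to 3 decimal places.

0.670

Per-class F1 score (2·TP/(2·TP+FP+FN)):
  horse: TP=26, FP=4+4+12=20, FN=8+24+7=39 → 52/111 = 0.4685
  cat: TP=100, FP=8+12+14=34, FN=4+0+0=4 → 200/238 = 0.8403
  fish: TP=138, FP=24+0+13=37, FN=4+12+11=27 → 276/340 = 0.8118
  bird: TP=36, FP=7+0+11=18, FN=12+14+13=39 → 72/129 = 0.5581
Macro-F1 score = mean = (0.4685 + 0.8403 + 0.8118 + 0.5581) / 4 = 0.670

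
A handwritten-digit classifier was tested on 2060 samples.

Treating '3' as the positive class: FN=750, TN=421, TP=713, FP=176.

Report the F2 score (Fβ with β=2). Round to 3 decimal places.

0.529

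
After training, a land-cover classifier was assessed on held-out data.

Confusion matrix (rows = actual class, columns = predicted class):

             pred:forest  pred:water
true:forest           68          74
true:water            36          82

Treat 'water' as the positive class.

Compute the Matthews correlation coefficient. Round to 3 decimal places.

0.177

MCC = (TP·TN − FP·FN) / √((TP+FP)(TP+FN)(TN+FP)(TN+FN))
Numerator = 82·68 − 74·36 = 2912
Denominator = √(156·118·142·104) = √271849344 = 16487.8544
MCC = 2912 / 16487.8544 = 0.177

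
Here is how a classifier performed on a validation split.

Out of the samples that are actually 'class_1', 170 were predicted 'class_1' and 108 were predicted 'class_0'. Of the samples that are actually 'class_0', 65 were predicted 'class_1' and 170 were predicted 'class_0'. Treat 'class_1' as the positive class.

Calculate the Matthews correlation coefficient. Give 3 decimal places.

MCC = (TP·TN − FP·FN) / √((TP+FP)(TP+FN)(TN+FP)(TN+FN))
Numerator = 170·170 − 65·108 = 21880
Denominator = √(235·278·235·278) = √4268008900 = 65330.0000
MCC = 21880 / 65330.0000 = 0.335

0.335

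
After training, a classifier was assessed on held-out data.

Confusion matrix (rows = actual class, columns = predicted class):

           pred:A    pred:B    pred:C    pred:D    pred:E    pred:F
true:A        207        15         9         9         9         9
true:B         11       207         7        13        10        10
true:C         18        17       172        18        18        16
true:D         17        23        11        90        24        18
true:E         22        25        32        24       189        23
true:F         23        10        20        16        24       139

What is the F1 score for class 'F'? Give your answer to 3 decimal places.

0.622

F1 score = 2·TP/(2·TP+FP+FN).
F: TP=139, FP=9+10+16+18+23=76, FN=23+10+20+16+24=93 → 278/447 = 0.6219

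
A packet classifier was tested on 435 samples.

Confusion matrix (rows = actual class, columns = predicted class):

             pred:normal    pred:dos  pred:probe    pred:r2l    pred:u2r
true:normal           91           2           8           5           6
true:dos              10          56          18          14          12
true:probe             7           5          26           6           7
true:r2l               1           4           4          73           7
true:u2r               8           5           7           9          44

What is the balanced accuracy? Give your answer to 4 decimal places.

Balanced accuracy = mean of per-class recall.
  normal: recall = 91/112 = 0.81250
  dos: recall = 56/110 = 0.50909
  probe: recall = 26/51 = 0.50980
  r2l: recall = 73/89 = 0.82022
  u2r: recall = 44/73 = 0.60274
Mean = (0.81250 + 0.50909 + 0.50980 + 0.82022 + 0.60274) / 5 = 0.6509

0.6509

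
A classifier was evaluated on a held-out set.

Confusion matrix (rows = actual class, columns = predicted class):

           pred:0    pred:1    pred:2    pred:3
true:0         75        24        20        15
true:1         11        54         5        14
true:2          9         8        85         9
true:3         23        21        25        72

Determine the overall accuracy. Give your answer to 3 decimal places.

Accuracy = trace / total = (75+54+85+72=286) / 470 = 286/470 = 0.609

0.609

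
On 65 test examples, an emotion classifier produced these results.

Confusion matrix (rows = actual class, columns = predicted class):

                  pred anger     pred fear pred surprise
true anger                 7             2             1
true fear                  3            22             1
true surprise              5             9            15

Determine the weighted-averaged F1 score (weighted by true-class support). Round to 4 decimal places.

0.6754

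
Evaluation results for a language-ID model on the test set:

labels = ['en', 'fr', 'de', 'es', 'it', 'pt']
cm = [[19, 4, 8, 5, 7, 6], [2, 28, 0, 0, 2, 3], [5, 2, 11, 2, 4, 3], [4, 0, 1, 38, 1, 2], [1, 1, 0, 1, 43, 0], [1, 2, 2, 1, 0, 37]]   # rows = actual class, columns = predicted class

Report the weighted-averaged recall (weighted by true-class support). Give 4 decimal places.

0.7154

Per-class recall (TP/(TP+FN)):
  en: TP=19, FN=4+8+5+7+6=30 → 19/49 = 0.38776
  fr: TP=28, FN=2+0+0+2+3=7 → 28/35 = 0.80000
  de: TP=11, FN=5+2+2+4+3=16 → 11/27 = 0.40741
  es: TP=38, FN=4+0+1+1+2=8 → 38/46 = 0.82609
  it: TP=43, FN=1+1+0+1+0=3 → 43/46 = 0.93478
  pt: TP=37, FN=1+2+2+1+0=6 → 37/43 = 0.86047
Weighted-recall = Σ (supportᵢ/N)·recallᵢ with N=246: (49/246)·0.38776 + (35/246)·0.80000 + (27/246)·0.40741 + (46/246)·0.82609 + (46/246)·0.93478 + (43/246)·0.86047 = 0.7154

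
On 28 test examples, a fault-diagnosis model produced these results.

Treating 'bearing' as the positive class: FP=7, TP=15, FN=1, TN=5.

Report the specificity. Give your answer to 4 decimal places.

Specificity = TN/(TN+FP) = 5/(5+7) = 0.4167

0.4167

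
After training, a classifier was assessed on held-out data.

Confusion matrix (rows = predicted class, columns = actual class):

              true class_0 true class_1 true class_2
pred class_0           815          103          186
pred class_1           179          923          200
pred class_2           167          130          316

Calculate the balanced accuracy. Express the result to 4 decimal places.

0.6502

Balanced accuracy = mean of per-class recall.
  class_0: recall = 815/1161 = 0.70198
  class_1: recall = 923/1156 = 0.79844
  class_2: recall = 316/702 = 0.45014
Mean = (0.70198 + 0.79844 + 0.45014) / 3 = 0.6502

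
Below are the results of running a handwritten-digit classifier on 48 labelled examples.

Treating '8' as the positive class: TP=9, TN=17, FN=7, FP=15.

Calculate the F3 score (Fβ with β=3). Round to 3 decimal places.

0.536

Fβ = (1+β²)·TP / ((1+β²)·TP + β²·FN + FP), with β²=9
= 10·9 / (10·9 + 9·7 + 15) = 0.536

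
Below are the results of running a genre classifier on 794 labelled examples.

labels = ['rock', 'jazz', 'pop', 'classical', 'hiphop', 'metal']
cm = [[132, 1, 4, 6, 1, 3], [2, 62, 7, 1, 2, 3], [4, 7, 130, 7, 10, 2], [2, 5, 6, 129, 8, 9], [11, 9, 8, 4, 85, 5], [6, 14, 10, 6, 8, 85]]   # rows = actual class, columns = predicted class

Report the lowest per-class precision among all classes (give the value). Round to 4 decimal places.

Per-class precision (TP/(TP+FP)):
  rock: TP=132, FP=2+4+2+11+6=25 → 132/157 = 0.84076
  jazz: TP=62, FP=1+7+5+9+14=36 → 62/98 = 0.63265
  pop: TP=130, FP=4+7+6+8+10=35 → 130/165 = 0.78788
  classical: TP=129, FP=6+1+7+4+6=24 → 129/153 = 0.84314
  hiphop: TP=85, FP=1+2+10+8+8=29 → 85/114 = 0.74561
  metal: TP=85, FP=3+3+2+9+5=22 → 85/107 = 0.79439
Lowest is class 'jazz' with precision = 0.6327.

0.6327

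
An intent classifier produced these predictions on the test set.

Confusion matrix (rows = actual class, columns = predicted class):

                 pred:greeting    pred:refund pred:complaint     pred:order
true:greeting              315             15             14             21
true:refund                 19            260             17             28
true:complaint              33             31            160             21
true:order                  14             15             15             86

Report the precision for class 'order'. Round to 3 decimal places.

0.551

Treat 'order' as positive and all other classes as negative.
precision = TP/(TP+FP).
order: TP=86, FP=21+28+21=70 → 86/156 = 0.5513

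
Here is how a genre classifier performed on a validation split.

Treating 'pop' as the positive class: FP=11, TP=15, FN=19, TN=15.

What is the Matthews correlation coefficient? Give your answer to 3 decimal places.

0.018

MCC = (TP·TN − FP·FN) / √((TP+FP)(TP+FN)(TN+FP)(TN+FN))
Numerator = 15·15 − 11·19 = 16
Denominator = √(26·34·26·34) = √781456 = 884.0000
MCC = 16 / 884.0000 = 0.018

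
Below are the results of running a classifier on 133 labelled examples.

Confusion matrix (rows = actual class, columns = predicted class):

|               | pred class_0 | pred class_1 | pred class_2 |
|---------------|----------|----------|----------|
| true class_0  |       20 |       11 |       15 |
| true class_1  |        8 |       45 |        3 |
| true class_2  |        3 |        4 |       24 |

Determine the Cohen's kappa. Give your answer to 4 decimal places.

0.4956

Observed agreement pₒ = trace/N = 89/133 = 0.66917
Expected agreement pₑ = Σ (rowᵢ·colᵢ)/N² = (46·31 + 56·60 + 31·42)/133² = 0.34417
κ = (pₒ − pₑ)/(1 − pₑ) = (0.66917 − 0.34417)/(1 − 0.34417) = 0.4956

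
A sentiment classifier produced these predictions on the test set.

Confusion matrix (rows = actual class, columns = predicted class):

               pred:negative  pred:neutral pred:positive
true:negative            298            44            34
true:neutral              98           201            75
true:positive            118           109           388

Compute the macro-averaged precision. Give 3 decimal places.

0.643

Per-class precision (TP/(TP+FP)):
  negative: TP=298, FP=98+118=216 → 298/514 = 0.5798
  neutral: TP=201, FP=44+109=153 → 201/354 = 0.5678
  positive: TP=388, FP=34+75=109 → 388/497 = 0.7807
Macro-precision = mean = (0.5798 + 0.5678 + 0.7807) / 3 = 0.643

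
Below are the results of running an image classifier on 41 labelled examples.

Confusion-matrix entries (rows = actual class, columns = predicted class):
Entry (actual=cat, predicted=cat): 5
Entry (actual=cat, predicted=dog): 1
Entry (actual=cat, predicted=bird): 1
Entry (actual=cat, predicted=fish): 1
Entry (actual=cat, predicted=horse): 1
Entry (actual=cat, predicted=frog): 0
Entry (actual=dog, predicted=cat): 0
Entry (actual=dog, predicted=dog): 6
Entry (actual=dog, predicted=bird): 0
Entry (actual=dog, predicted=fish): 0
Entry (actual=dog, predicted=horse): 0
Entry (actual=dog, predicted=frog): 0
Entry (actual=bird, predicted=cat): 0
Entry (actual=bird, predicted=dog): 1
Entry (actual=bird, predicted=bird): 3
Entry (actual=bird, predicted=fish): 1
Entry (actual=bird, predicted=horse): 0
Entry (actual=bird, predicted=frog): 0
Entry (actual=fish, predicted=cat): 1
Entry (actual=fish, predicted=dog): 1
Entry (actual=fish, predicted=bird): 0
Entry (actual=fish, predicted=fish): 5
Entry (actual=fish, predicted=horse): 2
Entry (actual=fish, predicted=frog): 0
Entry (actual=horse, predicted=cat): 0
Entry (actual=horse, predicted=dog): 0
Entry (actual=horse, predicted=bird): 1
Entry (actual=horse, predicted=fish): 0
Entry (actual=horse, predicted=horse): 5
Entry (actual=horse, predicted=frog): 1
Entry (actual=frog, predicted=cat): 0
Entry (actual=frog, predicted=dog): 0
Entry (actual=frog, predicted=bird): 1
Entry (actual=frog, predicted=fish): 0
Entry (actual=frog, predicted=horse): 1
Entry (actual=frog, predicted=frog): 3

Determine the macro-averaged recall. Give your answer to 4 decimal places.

0.6709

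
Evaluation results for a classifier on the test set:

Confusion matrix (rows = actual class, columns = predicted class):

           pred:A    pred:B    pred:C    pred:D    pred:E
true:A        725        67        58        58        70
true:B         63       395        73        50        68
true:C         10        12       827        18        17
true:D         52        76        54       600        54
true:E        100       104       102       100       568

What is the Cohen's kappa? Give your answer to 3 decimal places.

0.650

Observed agreement pₒ = trace/N = 3115/4321 = 0.7209
Expected agreement pₑ = Σ (rowᵢ·colᵢ)/N² = (978·950 + 649·654 + 884·1114 + 836·826 + 974·777)/4321² = 0.2028
κ = (pₒ − pₑ)/(1 − pₑ) = (0.7209 − 0.2028)/(1 − 0.2028) = 0.650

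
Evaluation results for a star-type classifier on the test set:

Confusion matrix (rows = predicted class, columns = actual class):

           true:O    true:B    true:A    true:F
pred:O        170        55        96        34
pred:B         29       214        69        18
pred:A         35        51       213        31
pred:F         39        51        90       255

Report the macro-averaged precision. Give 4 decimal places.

0.5898

Per-class precision (TP/(TP+FP)):
  O: TP=170, FP=55+96+34=185 → 170/355 = 0.47887
  B: TP=214, FP=29+69+18=116 → 214/330 = 0.64848
  A: TP=213, FP=35+51+31=117 → 213/330 = 0.64545
  F: TP=255, FP=39+51+90=180 → 255/435 = 0.58621
Macro-precision = mean = (0.47887 + 0.64848 + 0.64545 + 0.58621) / 4 = 0.5898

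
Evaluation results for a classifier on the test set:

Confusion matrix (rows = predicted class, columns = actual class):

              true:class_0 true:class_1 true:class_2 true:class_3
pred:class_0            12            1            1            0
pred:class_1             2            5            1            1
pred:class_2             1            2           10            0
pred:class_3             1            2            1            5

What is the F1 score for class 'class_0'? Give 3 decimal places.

Treat 'class_0' as positive and all other classes as negative.
F1 score = 2·TP/(2·TP+FP+FN).
class_0: TP=12, FP=1+1+0=2, FN=2+1+1=4 → 24/30 = 0.8000

0.800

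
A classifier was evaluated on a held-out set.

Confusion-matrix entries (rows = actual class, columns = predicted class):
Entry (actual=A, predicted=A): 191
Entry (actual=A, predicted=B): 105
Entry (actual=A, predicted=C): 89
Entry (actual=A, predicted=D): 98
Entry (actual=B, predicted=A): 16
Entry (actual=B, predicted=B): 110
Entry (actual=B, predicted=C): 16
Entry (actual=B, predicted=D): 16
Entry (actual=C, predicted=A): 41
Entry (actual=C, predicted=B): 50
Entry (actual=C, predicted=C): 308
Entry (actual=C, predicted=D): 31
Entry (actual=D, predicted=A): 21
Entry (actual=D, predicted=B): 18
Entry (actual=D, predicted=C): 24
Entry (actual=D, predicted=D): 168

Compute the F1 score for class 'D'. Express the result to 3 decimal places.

0.618

Treat 'D' as positive and all other classes as negative.
F1 score = 2·TP/(2·TP+FP+FN).
D: TP=168, FP=98+16+31=145, FN=21+18+24=63 → 336/544 = 0.6176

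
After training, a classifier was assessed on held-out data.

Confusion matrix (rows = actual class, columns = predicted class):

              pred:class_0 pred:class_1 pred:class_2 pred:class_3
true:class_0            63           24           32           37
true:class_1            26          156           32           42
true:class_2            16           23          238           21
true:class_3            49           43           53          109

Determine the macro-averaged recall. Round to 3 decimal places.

Per-class recall (TP/(TP+FN)):
  class_0: TP=63, FN=24+32+37=93 → 63/156 = 0.4038
  class_1: TP=156, FN=26+32+42=100 → 156/256 = 0.6094
  class_2: TP=238, FN=16+23+21=60 → 238/298 = 0.7987
  class_3: TP=109, FN=49+43+53=145 → 109/254 = 0.4291
Macro-recall = mean = (0.4038 + 0.6094 + 0.7987 + 0.4291) / 4 = 0.560

0.560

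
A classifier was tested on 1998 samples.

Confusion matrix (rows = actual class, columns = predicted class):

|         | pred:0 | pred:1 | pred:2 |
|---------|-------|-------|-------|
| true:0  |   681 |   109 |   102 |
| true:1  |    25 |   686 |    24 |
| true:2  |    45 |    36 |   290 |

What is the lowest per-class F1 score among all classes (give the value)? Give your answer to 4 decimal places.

0.7370

Per-class F1 score (2·TP/(2·TP+FP+FN)):
  0: TP=681, FP=25+45=70, FN=109+102=211 → 1362/1643 = 0.82897
  1: TP=686, FP=109+36=145, FN=25+24=49 → 1372/1566 = 0.87612
  2: TP=290, FP=102+24=126, FN=45+36=81 → 580/787 = 0.73698
Lowest is class '2' with F1 score = 0.7370.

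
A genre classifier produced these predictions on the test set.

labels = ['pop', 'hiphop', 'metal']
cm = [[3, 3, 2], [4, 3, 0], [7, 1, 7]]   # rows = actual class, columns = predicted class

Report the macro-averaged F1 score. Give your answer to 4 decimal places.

0.4282

Per-class F1 score (2·TP/(2·TP+FP+FN)):
  pop: TP=3, FP=4+7=11, FN=3+2=5 → 6/22 = 0.27273
  hiphop: TP=3, FP=3+1=4, FN=4+0=4 → 6/14 = 0.42857
  metal: TP=7, FP=2+0=2, FN=7+1=8 → 14/24 = 0.58333
Macro-F1 score = mean = (0.27273 + 0.42857 + 0.58333) / 3 = 0.4282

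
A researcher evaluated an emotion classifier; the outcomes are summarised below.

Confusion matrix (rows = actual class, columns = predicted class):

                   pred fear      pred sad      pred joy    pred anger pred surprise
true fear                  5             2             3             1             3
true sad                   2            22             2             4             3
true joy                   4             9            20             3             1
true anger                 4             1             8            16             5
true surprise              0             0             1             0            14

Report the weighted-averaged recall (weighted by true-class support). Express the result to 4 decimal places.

Per-class recall (TP/(TP+FN)):
  fear: TP=5, FN=2+3+1+3=9 → 5/14 = 0.35714
  sad: TP=22, FN=2+2+4+3=11 → 22/33 = 0.66667
  joy: TP=20, FN=4+9+3+1=17 → 20/37 = 0.54054
  anger: TP=16, FN=4+1+8+5=18 → 16/34 = 0.47059
  surprise: TP=14, FN=0+0+1+0=1 → 14/15 = 0.93333
Weighted-recall = Σ (supportᵢ/N)·recallᵢ with N=133: (14/133)·0.35714 + (33/133)·0.66667 + (37/133)·0.54054 + (34/133)·0.47059 + (15/133)·0.93333 = 0.5789

0.5789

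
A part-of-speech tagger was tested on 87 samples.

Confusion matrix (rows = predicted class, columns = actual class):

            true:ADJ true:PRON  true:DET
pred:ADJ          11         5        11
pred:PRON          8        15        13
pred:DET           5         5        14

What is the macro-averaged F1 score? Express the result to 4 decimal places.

0.4583

Per-class F1 score (2·TP/(2·TP+FP+FN)):
  ADJ: TP=11, FP=5+11=16, FN=8+5=13 → 22/51 = 0.43137
  PRON: TP=15, FP=8+13=21, FN=5+5=10 → 30/61 = 0.49180
  DET: TP=14, FP=5+5=10, FN=11+13=24 → 28/62 = 0.45161
Macro-F1 score = mean = (0.43137 + 0.49180 + 0.45161) / 3 = 0.4583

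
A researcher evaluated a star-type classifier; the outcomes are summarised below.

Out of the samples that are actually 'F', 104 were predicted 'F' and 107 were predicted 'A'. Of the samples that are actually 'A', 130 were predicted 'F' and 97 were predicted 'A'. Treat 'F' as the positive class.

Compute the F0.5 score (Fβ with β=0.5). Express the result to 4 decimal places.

Fβ = (1+β²)·TP / ((1+β²)·TP + β²·FN + FP), with β²=1/4
= 1.25·104 / (1.25·104 + 0.25·107 + 130) = 0.4534

0.4534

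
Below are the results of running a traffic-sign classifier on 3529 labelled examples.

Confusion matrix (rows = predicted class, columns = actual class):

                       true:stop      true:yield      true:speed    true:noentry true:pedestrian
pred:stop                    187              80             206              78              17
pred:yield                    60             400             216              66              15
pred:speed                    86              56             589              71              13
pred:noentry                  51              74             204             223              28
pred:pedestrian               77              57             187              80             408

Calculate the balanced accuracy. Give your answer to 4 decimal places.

Balanced accuracy = mean of per-class recall.
  stop: recall = 187/461 = 0.40564
  yield: recall = 400/667 = 0.59970
  speed: recall = 589/1402 = 0.42011
  noentry: recall = 223/518 = 0.43050
  pedestrian: recall = 408/481 = 0.84823
Mean = (0.40564 + 0.59970 + 0.42011 + 0.43050 + 0.84823) / 5 = 0.5408

0.5408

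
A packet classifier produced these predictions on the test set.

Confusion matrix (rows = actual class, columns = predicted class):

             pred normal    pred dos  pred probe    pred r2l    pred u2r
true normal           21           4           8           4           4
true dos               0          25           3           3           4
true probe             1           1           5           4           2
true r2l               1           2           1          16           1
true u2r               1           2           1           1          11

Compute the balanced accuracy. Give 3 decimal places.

Balanced accuracy = mean of per-class recall.
  normal: recall = 21/41 = 0.5122
  dos: recall = 25/35 = 0.7143
  probe: recall = 5/13 = 0.3846
  r2l: recall = 16/21 = 0.7619
  u2r: recall = 11/16 = 0.6875
Mean = (0.5122 + 0.7143 + 0.3846 + 0.7619 + 0.6875) / 5 = 0.612

0.612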